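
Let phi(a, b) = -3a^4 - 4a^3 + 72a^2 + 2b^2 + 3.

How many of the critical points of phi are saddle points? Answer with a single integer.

phi separates as a function of a plus a function of b, so ∇phi=0 decouples.
∂phi/∂a = -12a(a - 3)(a + 4) = 0 at a ∈ {-4, 0, 3}; ∂phi/∂b = 4b = 0 at b ∈ {0}.
The Hessian is diagonal: diag(phi_aa, phi_bb). Second derivatives: phi_aa(-4)=-336, phi_aa(0)=144, phi_aa(3)=-252; phi_bb(0)=4.
Saddle points occur where the two diagonal entries have opposite signs: (-4, 0), (3, 0). Count: 2.

2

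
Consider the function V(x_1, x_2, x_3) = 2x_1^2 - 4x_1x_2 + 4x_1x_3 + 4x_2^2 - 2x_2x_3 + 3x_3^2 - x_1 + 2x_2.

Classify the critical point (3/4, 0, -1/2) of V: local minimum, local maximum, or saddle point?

The Hessian is constant: H = [[4, -4, 4], [-4, 8, -2], [4, -2, 6]].
Leading principal minors: Δ₁ = 4, Δ₂ = 16, Δ₃ = 16.
All leading minors are positive, so H is positive definite: a local minimum.

local minimum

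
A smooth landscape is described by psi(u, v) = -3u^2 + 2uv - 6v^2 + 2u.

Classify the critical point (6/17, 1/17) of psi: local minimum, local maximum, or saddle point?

The Hessian of psi is constant: H = [[-6, 2], [2, -12]].
det(H) = (-6)·(-12) − 2² = 68.
det(H) > 0 and tr(H) = -18 < 0, so H is negative definite and the point is a local maximum.

local maximum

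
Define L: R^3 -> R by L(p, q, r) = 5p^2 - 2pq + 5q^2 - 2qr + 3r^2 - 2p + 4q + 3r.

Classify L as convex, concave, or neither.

convex

L is quadratic, so its Hessian is the constant matrix H = [[10, -2, 0], [-2, 10, -2], [0, -2, 6]].
Leading principal minors: 10, 96, 536.
All positive ⇒ H ≻ 0 ⇒ convex.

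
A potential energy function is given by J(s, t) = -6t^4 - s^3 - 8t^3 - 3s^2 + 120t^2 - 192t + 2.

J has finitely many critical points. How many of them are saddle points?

3

J separates as a function of s plus a function of t, so ∇J=0 decouples.
∂J/∂s = -3s(s + 2) = 0 at s ∈ {-2, 0}; ∂J/∂t = -24(t - 2)(t - 1)(t + 4) = 0 at t ∈ {-4, 1, 2}.
The Hessian is diagonal: diag(J_ss, J_tt). Second derivatives: J_ss(-2)=6, J_ss(0)=-6; J_tt(-4)=-720, J_tt(1)=120, J_tt(2)=-144.
Saddle points occur where the two diagonal entries have opposite signs: (-2, -4), (-2, 2), (0, 1). Count: 3.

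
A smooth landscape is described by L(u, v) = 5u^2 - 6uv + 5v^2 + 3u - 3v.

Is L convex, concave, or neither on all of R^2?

L is quadratic, so its Hessian is the constant matrix H = [[10, -6], [-6, 10]].
det(H) = 64, tr(H) = 20.
det(H) > 0 and tr(H) > 0, so H is positive definite everywhere: convex.

convex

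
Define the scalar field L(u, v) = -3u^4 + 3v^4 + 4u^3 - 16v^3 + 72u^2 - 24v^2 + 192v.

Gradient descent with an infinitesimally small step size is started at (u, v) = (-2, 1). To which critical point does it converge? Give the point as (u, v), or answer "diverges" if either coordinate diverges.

L is separable, so gradient descent decouples: u follows -∂L/∂u, v follows -∂L/∂v.
∂L/∂u = -12u(u - 4)(u + 3); at u=-2 this is -144, so u increases.
∂L/∂v = 12(v - 4)(v - 2)(v + 2); at v=1 this is 108, so v decreases.
u converges to its nearest critical value 0 (a local min of the u-part); v converges to -2. The iterate converges to (0, -2).

(0, -2)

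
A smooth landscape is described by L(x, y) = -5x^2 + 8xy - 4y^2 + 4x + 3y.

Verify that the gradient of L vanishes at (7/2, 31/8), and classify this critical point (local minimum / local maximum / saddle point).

∇L = (-10x + 8y + 4, 8x - 8y + 3); substituting (7/2, 31/8) gives ∇L = (0, 0), so (7/2, 31/8) is indeed a critical point.
The Hessian of L is constant: H = [[-10, 8], [8, -8]].
det(H) = (-10)·(-8) − 8² = 16.
det(H) > 0 and tr(H) = -18 < 0, so H is negative definite and the point is a local maximum.

local maximum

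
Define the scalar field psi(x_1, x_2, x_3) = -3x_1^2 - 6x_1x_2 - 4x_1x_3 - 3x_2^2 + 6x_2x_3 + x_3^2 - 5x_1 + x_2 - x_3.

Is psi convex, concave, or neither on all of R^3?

neither

psi is quadratic, so its Hessian is the constant matrix H = [[-6, -6, -4], [-6, -6, 6], [-4, 6, 2]].
Leading principal minors: -6, 0, 600.
Neither pattern holds ⇒ H is indefinite ⇒ neither convex nor concave.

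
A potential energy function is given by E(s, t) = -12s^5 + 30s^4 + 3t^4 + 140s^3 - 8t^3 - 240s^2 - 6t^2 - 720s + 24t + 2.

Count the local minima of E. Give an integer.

4

E separates as a function of s plus a function of t, so ∇E=0 decouples.
∂E/∂s = -60(s - 3)(s - 2)(s + 1)(s + 2) = 0 at s ∈ {-2, -1, 2, 3}; ∂E/∂t = 12(t - 2)(t - 1)(t + 1) = 0 at t ∈ {-1, 1, 2}.
The Hessian is diagonal: diag(E_ss, E_tt). Second derivatives: E_ss(-2)=1200, E_ss(-1)=-720, E_ss(2)=720, E_ss(3)=-1200; E_tt(-1)=72, E_tt(1)=-24, E_tt(2)=36.
Local minima occur where both diagonal entries positive: (-2, -1), (-2, 2), (2, -1), (2, 2). Count: 4.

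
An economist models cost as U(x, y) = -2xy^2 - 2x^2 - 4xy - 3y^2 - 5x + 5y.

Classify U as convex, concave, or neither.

The term -2xy^2 is cubic, so the Hessian is not constant.
∂²U/∂y² = -4x - 6, which takes both signs as x varies (negative for sufficiently large x). A diagonal entry of the Hessian changing sign means the Hessian is neither positive- nor negative-semidefinite on all of R^2.

neither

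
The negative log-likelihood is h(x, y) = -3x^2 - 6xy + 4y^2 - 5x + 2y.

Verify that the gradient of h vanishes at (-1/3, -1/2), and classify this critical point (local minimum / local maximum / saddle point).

∇h = (-6x - 6y - 5, -6x + 8y + 2); substituting (-1/3, -1/2) gives ∇h = (0, 0), so (-1/3, -1/2) is indeed a critical point.
The Hessian of h is constant: H = [[-6, -6], [-6, 8]].
det(H) = (-6)·8 − (-6)² = -84.
Since det(H) < 0, H is indefinite and the critical point is a saddle point.

saddle point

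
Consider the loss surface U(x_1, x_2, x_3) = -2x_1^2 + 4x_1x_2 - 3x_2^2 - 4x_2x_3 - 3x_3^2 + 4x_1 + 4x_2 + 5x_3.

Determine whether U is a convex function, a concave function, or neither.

U is quadratic, so its Hessian is the constant matrix H = [[-4, 4, 0], [4, -6, -4], [0, -4, -6]].
Leading principal minors: -4, 8, 16.
Neither pattern holds ⇒ H is indefinite ⇒ neither convex nor concave.

neither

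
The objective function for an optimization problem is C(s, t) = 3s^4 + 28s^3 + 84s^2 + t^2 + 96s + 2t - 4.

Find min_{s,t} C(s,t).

-69

C(s,t) separates as P(s) + Q(t) − 4, so its minimum is min P + min Q − 4.
P'(s) = 12(s + 1)(s + 2)(s + 4) vanishes at s ∈ {-4, -2, -1}; Q'(t) = 2(t + 1) vanishes at t ∈ {-1}.
Local minima of P (where P''>0): P(-4)=-64, P(-1)=-37. Local minima of Q: Q(-1)=-1.
So the global minimum of C is P(-4) + Q(-1) − 4 = -64 − 1 − 4 = -69, attained at (-4, -1).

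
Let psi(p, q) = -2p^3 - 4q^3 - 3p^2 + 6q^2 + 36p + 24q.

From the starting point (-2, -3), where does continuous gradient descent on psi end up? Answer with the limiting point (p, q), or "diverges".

psi is separable, so gradient descent decouples: p follows -∂psi/∂p, q follows -∂psi/∂q.
∂psi/∂p = -6(p - 2)(p + 3); at p=-2 this is 24, so p decreases.
∂psi/∂q = -12(q - 2)(q + 1); at q=-3 this is -120, so q increases.
p converges to its nearest critical value -3 (a local min of the p-part); q converges to -1. The iterate converges to (-3, -1).

(-3, -1)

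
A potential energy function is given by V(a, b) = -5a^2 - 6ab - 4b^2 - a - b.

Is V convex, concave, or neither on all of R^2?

V is quadratic, so its Hessian is the constant matrix H = [[-10, -6], [-6, -8]].
det(H) = 44, tr(H) = -18.
det(H) > 0 and tr(H) < 0, so H is negative definite everywhere: concave.

concave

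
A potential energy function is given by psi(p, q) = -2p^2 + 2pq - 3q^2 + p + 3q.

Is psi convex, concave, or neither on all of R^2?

concave

psi is quadratic, so its Hessian is the constant matrix H = [[-4, 2], [2, -6]].
det(H) = 20, tr(H) = -10.
det(H) > 0 and tr(H) < 0, so H is negative definite everywhere: concave.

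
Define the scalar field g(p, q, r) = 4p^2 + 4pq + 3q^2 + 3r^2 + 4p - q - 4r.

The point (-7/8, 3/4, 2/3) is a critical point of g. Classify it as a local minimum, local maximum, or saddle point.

local minimum

The Hessian is constant: H = [[8, 4, 0], [4, 6, 0], [0, 0, 6]].
Leading principal minors: Δ₁ = 8, Δ₂ = 32, Δ₃ = 192.
All leading minors are positive, so H is positive definite: a local minimum.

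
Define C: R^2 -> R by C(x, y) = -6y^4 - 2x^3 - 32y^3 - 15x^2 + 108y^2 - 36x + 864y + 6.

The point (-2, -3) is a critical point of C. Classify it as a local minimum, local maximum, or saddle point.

The mixed partial ∂²C/∂x∂y is 0, so the Hessian at any point is diag(C_xx, C_yy) = diag(-6(2x + 5), 24(-3y^2 - 8y + 9)).
At (-2, -3): H = diag(-6, 144).
The eigenvalues have opposite signs, so H is indefinite: a saddle point.

saddle point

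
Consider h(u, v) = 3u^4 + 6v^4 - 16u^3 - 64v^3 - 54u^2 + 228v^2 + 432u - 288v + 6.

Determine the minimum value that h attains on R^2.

h(u,v) separates as P(u) + Q(v) + 6, so its minimum is min P + min Q + 6.
P'(u) = 12(u - 4)(u - 3)(u + 3) vanishes at u ∈ {-3, 3, 4}; Q'(v) = 24(v - 4)(v - 3)(v - 1) vanishes at v ∈ {1, 3, 4}.
Local minima of P (where P''>0): P(-3)=-1107, P(4)=608. Local minima of Q: Q(1)=-118, Q(4)=-64.
So the global minimum of h is P(-3) + Q(1) + 6 = -1107 − 118 + 6 = -1219, attained at (-3, 1).

-1219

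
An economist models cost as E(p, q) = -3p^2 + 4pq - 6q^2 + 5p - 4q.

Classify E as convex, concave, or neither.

concave

E is quadratic, so its Hessian is the constant matrix H = [[-6, 4], [4, -12]].
det(H) = 56, tr(H) = -18.
det(H) > 0 and tr(H) < 0, so H is negative definite everywhere: concave.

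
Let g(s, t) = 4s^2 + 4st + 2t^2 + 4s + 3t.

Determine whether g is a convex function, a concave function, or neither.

g is quadratic, so its Hessian is the constant matrix H = [[8, 4], [4, 4]].
det(H) = 16, tr(H) = 12.
det(H) > 0 and tr(H) > 0, so H is positive definite everywhere: convex.

convex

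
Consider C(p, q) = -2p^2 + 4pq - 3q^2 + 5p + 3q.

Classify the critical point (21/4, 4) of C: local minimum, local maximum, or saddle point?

The Hessian of C is constant: H = [[-4, 4], [4, -6]].
det(H) = (-4)·(-6) − 4² = 8.
det(H) > 0 and tr(H) = -10 < 0, so H is negative definite and the point is a local maximum.

local maximum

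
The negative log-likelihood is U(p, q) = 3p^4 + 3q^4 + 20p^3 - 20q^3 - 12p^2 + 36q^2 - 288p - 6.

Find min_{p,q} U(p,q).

U(p,q) separates as A(p) + B(q) − 6, so its minimum is min A + min B − 6.
A'(p) = 12(p - 2)(p + 3)(p + 4) vanishes at p ∈ {-4, -3, 2}; B'(q) = 12q(q - 3)(q - 2) vanishes at q ∈ {0, 2, 3}.
Local minima of A (where A''>0): A(-4)=448, A(2)=-416. Local minima of B: B(0)=0, B(3)=27.
So the global minimum of U is A(2) + B(0) − 6 = -416 + 0 − 6 = -422, attained at (2, 0).

-422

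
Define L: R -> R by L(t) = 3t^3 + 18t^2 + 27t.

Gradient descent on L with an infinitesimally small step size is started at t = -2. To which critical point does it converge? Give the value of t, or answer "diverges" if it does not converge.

-1

L'(t) = 9(t + 1)(t + 3), so L'(-2) = -9.
Gradient descent moves in the -L' direction, i.e. t is increasing.
The nearest critical point in that direction is t = -1, where L'' = 18 > 0 (a local minimum). The iterate converges there.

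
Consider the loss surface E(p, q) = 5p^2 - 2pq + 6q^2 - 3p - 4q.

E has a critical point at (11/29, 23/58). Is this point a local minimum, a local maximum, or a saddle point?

local minimum

The Hessian of E is constant: H = [[10, -2], [-2, 12]].
det(H) = 10·12 − (-2)² = 116.
det(H) > 0 and tr(H) = 22 > 0, so H is positive definite and the point is a local minimum.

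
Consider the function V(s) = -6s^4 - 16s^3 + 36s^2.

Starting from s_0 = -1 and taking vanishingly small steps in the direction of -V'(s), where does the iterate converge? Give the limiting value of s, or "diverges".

V'(s) = -24s(s - 1)(s + 3), so V'(-1) = -96.
Gradient descent moves in the -V' direction, i.e. s is increasing.
The nearest critical point in that direction is s = 0, where V'' = 72 > 0 (a local minimum). The iterate converges there.

0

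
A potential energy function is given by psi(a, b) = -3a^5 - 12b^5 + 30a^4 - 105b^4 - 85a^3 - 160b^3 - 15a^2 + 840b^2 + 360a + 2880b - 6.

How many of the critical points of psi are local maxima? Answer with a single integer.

4

psi separates as a function of a plus a function of b, so ∇psi=0 decouples.
∂psi/∂a = -15(a - 4)(a - 3)(a - 2)(a + 1) = 0 at a ∈ {-1, 2, 3, 4}; ∂psi/∂b = -60(b - 2)(b + 2)(b + 3)(b + 4) = 0 at b ∈ {-4, -3, -2, 2}.
The Hessian is diagonal: diag(psi_aa, psi_bb). Second derivatives: psi_aa(-1)=900, psi_aa(2)=-90, psi_aa(3)=60, psi_aa(4)=-150; psi_bb(-4)=720, psi_bb(-3)=-300, psi_bb(-2)=480, psi_bb(2)=-7200.
Local maxima occur where both diagonal entries negative: (2, -3), (2, 2), (4, -3), (4, 2). Count: 4.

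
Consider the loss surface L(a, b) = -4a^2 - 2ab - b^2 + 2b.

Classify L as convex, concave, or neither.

L is quadratic, so its Hessian is the constant matrix H = [[-8, -2], [-2, -2]].
det(H) = 12, tr(H) = -10.
det(H) > 0 and tr(H) < 0, so H is negative definite everywhere: concave.

concave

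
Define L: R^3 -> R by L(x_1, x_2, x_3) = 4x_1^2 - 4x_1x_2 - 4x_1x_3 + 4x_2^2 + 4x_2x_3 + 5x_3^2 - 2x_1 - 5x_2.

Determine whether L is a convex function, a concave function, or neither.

L is quadratic, so its Hessian is the constant matrix H = [[8, -4, -4], [-4, 8, 4], [-4, 4, 10]].
Leading principal minors: 8, 48, 352.
All positive ⇒ H ≻ 0 ⇒ convex.

convex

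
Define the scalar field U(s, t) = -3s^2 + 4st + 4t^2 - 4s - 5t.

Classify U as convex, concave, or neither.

neither

U is quadratic, so its Hessian is the constant matrix H = [[-6, 4], [4, 8]].
det(H) = -64, tr(H) = 2.
det(H) < 0, so H is indefinite: neither convex nor concave.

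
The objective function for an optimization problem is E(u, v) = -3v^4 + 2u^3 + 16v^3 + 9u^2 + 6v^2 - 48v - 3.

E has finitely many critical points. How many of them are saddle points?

E separates as a function of u plus a function of v, so ∇E=0 decouples.
∂E/∂u = 6u(u + 3) = 0 at u ∈ {-3, 0}; ∂E/∂v = -12(v - 4)(v - 1)(v + 1) = 0 at v ∈ {-1, 1, 4}.
The Hessian is diagonal: diag(E_uu, E_vv). Second derivatives: E_uu(-3)=-18, E_uu(0)=18; E_vv(-1)=-120, E_vv(1)=72, E_vv(4)=-180.
Saddle points occur where the two diagonal entries have opposite signs: (-3, 1), (0, -1), (0, 4). Count: 3.

3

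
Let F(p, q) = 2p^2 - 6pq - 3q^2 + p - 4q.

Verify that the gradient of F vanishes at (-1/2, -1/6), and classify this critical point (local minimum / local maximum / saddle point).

saddle point

∇F = (4p - 6q + 1, -6p - 6q - 4); substituting (-1/2, -1/6) gives ∇F = (0, 0), so (-1/2, -1/6) is indeed a critical point.
The Hessian of F is constant: H = [[4, -6], [-6, -6]].
det(H) = 4·(-6) − (-6)² = -60.
Since det(H) < 0, H is indefinite and the critical point is a saddle point.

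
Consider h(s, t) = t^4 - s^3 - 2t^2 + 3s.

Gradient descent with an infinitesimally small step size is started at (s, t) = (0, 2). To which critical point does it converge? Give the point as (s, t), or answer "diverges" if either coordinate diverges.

(-1, 1)

h is separable, so gradient descent decouples: s follows -∂h/∂s, t follows -∂h/∂t.
∂h/∂s = -3(s - 1)(s + 1); at s=0 this is 3, so s decreases.
∂h/∂t = 4t(t - 1)(t + 1); at t=2 this is 24, so t decreases.
s converges to its nearest critical value -1 (a local min of the s-part); t converges to 1. The iterate converges to (-1, 1).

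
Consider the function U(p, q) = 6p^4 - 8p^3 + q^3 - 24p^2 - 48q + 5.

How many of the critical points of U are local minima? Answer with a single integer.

U separates as a function of p plus a function of q, so ∇U=0 decouples.
∂U/∂p = 24p(p - 2)(p + 1) = 0 at p ∈ {-1, 0, 2}; ∂U/∂q = 3(q - 4)(q + 4) = 0 at q ∈ {-4, 4}.
The Hessian is diagonal: diag(U_pp, U_qq). Second derivatives: U_pp(-1)=72, U_pp(0)=-48, U_pp(2)=144; U_qq(-4)=-24, U_qq(4)=24.
Local minima occur where both diagonal entries positive: (-1, 4), (2, 4). Count: 2.

2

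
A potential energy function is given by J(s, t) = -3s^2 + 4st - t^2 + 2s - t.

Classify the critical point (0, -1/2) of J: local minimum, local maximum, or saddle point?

The Hessian of J is constant: H = [[-6, 4], [4, -2]].
det(H) = (-6)·(-2) − 4² = -4.
Since det(H) < 0, H is indefinite and the critical point is a saddle point.

saddle point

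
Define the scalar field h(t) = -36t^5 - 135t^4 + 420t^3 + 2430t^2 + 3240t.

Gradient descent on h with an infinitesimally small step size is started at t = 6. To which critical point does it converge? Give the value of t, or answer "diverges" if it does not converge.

diverges

h'(t) = -180(t - 3)(t + 1)(t + 2)(t + 3), so h'(6) = -272160.
Gradient descent moves in the -h' direction, i.e. t is increasing.
There is no critical point above t=6, and h' keeps the same sign, so the iterate runs off to +∞.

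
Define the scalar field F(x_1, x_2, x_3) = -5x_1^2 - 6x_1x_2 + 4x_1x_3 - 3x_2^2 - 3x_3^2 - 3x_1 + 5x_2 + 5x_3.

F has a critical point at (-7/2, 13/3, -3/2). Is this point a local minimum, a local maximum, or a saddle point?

local maximum

The Hessian is constant: H = [[-10, -6, 4], [-6, -6, 0], [4, 0, -6]].
Leading principal minors: Δ₁ = -10, Δ₂ = 24, Δ₃ = -48.
The minors alternate sign starting negative (−, +, −), so H is negative definite: a local maximum.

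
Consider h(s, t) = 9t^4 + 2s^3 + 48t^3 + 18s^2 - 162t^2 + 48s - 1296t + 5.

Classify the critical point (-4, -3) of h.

The mixed partial ∂²h/∂s∂t is 0, so the Hessian at any point is diag(h_ss, h_tt) = diag(12(s + 3), 36(3t^2 + 8t - 9)).
At (-4, -3): H = diag(-12, -216).
Both eigenvalues are negative, so H is negative definite: a local maximum.

local maximum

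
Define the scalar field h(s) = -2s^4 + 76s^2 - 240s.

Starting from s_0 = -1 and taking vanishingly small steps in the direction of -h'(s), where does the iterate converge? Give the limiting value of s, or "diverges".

h'(s) = -8(s - 3)(s - 2)(s + 5), so h'(-1) = -384.
Gradient descent moves in the -h' direction, i.e. s is increasing.
The nearest critical point in that direction is s = 2, where h'' = 56 > 0 (a local minimum). The iterate converges there.

2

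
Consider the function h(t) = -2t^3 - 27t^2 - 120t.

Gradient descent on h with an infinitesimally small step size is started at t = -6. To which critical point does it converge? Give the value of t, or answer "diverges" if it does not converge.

h'(t) = -6(t + 4)(t + 5), so h'(-6) = -12.
Gradient descent moves in the -h' direction, i.e. t is increasing.
The nearest critical point in that direction is t = -5, where h'' = 6 > 0 (a local minimum). The iterate converges there.

-5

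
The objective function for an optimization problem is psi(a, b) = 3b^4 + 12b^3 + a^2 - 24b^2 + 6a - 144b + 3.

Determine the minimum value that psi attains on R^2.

-246

psi(a,b) separates as P(a) + Q(b) + 3, so its minimum is min P + min Q + 3.
P'(a) = 2a + 6 vanishes at a ∈ {-3}; Q'(b) = 12(b - 2)(b + 2)(b + 3) vanishes at b ∈ {-3, -2, 2}.
Local minima of P (where P''>0): P(-3)=-9. Local minima of Q: Q(-3)=135, Q(2)=-240.
So the global minimum of psi is P(-3) + Q(2) + 3 = -9 − 240 + 3 = -246, attained at (-3, 2).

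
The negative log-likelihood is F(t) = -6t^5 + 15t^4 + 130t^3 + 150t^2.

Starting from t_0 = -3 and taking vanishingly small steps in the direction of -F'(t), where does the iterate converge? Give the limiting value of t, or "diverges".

-2

F'(t) = -30t(t - 5)(t + 1)(t + 2), so F'(-3) = -1440.
Gradient descent moves in the -F' direction, i.e. t is increasing.
The nearest critical point in that direction is t = -2, where F'' = 420 > 0 (a local minimum). The iterate converges there.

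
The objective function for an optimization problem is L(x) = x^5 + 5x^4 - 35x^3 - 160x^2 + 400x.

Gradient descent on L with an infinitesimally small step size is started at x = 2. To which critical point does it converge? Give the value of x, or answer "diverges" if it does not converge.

L'(x) = 5(x - 4)(x - 1)(x + 4)(x + 5), so L'(2) = -420.
Gradient descent moves in the -L' direction, i.e. x is increasing.
The nearest critical point in that direction is x = 4, where L'' = 1080 > 0 (a local minimum). The iterate converges there.

4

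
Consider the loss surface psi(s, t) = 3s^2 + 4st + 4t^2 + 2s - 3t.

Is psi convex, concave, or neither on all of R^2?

psi is quadratic, so its Hessian is the constant matrix H = [[6, 4], [4, 8]].
det(H) = 32, tr(H) = 14.
det(H) > 0 and tr(H) > 0, so H is positive definite everywhere: convex.

convex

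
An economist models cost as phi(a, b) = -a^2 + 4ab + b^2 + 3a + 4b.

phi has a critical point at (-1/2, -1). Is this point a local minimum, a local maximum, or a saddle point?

The Hessian of phi is constant: H = [[-2, 4], [4, 2]].
det(H) = (-2)·2 − 4² = -20.
Since det(H) < 0, H is indefinite and the critical point is a saddle point.

saddle point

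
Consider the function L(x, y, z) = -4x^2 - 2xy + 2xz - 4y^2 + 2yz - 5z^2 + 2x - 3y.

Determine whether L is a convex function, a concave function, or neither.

concave

L is quadratic, so its Hessian is the constant matrix H = [[-8, -2, 2], [-2, -8, 2], [2, 2, -10]].
Leading principal minors: -8, 60, -552.
Signs alternate −, +, − ⇒ H ≺ 0 ⇒ concave.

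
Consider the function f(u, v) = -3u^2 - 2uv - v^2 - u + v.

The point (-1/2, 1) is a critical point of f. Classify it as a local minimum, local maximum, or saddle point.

The Hessian of f is constant: H = [[-6, -2], [-2, -2]].
det(H) = (-6)·(-2) − (-2)² = 8.
det(H) > 0 and tr(H) = -8 < 0, so H is negative definite and the point is a local maximum.

local maximum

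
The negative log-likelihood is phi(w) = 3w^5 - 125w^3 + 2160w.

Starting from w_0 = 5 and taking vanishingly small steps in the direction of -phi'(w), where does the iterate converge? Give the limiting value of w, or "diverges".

4

phi'(w) = 15(w - 4)(w - 3)(w + 3)(w + 4), so phi'(5) = 2160.
Gradient descent moves in the -phi' direction, i.e. w is decreasing.
The nearest critical point in that direction is w = 4, where phi'' = 840 > 0 (a local minimum). The iterate converges there.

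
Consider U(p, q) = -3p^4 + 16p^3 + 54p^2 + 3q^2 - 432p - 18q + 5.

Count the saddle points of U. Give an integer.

2

U separates as a function of p plus a function of q, so ∇U=0 decouples.
∂U/∂p = -12(p - 4)(p - 3)(p + 3) = 0 at p ∈ {-3, 3, 4}; ∂U/∂q = 6(q - 3) = 0 at q ∈ {3}.
The Hessian is diagonal: diag(U_pp, U_qq). Second derivatives: U_pp(-3)=-504, U_pp(3)=72, U_pp(4)=-84; U_qq(3)=6.
Saddle points occur where the two diagonal entries have opposite signs: (-3, 3), (4, 3). Count: 2.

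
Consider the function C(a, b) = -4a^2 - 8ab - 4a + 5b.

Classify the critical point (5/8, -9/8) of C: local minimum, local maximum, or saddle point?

saddle point

The Hessian of C is constant: H = [[-8, -8], [-8, 0]].
det(H) = (-8)·0 − (-8)² = -64.
Since det(H) < 0, H is indefinite and the critical point is a saddle point.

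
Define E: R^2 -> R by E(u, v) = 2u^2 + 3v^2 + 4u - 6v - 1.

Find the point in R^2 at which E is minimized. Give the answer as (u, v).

E(u,v) separates as P(u) + Q(v) − 1, so its minimum is min P + min Q − 1.
P'(u) = 4u + 4 vanishes at u ∈ {-1}; Q'(v) = 6v - 6 vanishes at v ∈ {1}.
Local minima of P (where P''>0): P(-1)=-2. Local minima of Q: Q(1)=-3.
So the global minimum of E is P(-1) + Q(1) − 1 = -2 − 3 − 1 = -6, attained at (-1, 1).

(-1, 1)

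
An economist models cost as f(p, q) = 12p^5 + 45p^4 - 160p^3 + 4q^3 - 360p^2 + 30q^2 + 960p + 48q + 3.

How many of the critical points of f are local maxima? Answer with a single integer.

f separates as a function of p plus a function of q, so ∇f=0 decouples.
∂f/∂p = 60(p - 2)(p - 1)(p + 2)(p + 4) = 0 at p ∈ {-4, -2, 1, 2}; ∂f/∂q = 12(q + 1)(q + 4) = 0 at q ∈ {-4, -1}.
The Hessian is diagonal: diag(f_pp, f_qq). Second derivatives: f_pp(-4)=-3600, f_pp(-2)=1440, f_pp(1)=-900, f_pp(2)=1440; f_qq(-4)=-36, f_qq(-1)=36.
Local maxima occur where both diagonal entries negative: (-4, -4), (1, -4). Count: 2.

2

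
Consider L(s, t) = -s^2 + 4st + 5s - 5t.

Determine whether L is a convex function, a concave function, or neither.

neither

L is quadratic, so its Hessian is the constant matrix H = [[-2, 4], [4, 0]].
det(H) = -16, tr(H) = -2.
det(H) < 0, so H is indefinite: neither convex nor concave.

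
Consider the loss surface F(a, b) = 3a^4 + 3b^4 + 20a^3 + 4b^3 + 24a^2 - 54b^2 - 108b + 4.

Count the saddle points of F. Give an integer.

F separates as a function of a plus a function of b, so ∇F=0 decouples.
∂F/∂a = 12a(a + 1)(a + 4) = 0 at a ∈ {-4, -1, 0}; ∂F/∂b = 12(b - 3)(b + 1)(b + 3) = 0 at b ∈ {-3, -1, 3}.
The Hessian is diagonal: diag(F_aa, F_bb). Second derivatives: F_aa(-4)=144, F_aa(-1)=-36, F_aa(0)=48; F_bb(-3)=144, F_bb(-1)=-96, F_bb(3)=288.
Saddle points occur where the two diagonal entries have opposite signs: (-4, -1), (-1, -3), (-1, 3), (0, -1). Count: 4.

4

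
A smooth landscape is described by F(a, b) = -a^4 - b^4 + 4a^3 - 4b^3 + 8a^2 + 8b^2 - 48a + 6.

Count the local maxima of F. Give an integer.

F separates as a function of a plus a function of b, so ∇F=0 decouples.
∂F/∂a = -4(a - 3)(a - 2)(a + 2) = 0 at a ∈ {-2, 2, 3}; ∂F/∂b = -4b(b - 1)(b + 4) = 0 at b ∈ {-4, 0, 1}.
The Hessian is diagonal: diag(F_aa, F_bb). Second derivatives: F_aa(-2)=-80, F_aa(2)=16, F_aa(3)=-20; F_bb(-4)=-80, F_bb(0)=16, F_bb(1)=-20.
Local maxima occur where both diagonal entries negative: (-2, -4), (-2, 1), (3, -4), (3, 1). Count: 4.

4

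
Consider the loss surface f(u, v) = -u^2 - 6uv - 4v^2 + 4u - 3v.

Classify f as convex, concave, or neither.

neither

f is quadratic, so its Hessian is the constant matrix H = [[-2, -6], [-6, -8]].
det(H) = -20, tr(H) = -10.
det(H) < 0, so H is indefinite: neither convex nor concave.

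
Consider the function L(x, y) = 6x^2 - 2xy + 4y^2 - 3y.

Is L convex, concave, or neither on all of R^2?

convex

L is quadratic, so its Hessian is the constant matrix H = [[12, -2], [-2, 8]].
det(H) = 92, tr(H) = 20.
det(H) > 0 and tr(H) > 0, so H is positive definite everywhere: convex.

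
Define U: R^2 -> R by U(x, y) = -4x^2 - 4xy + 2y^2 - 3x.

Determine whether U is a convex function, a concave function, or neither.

U is quadratic, so its Hessian is the constant matrix H = [[-8, -4], [-4, 4]].
det(H) = -48, tr(H) = -4.
det(H) < 0, so H is indefinite: neither convex nor concave.

neither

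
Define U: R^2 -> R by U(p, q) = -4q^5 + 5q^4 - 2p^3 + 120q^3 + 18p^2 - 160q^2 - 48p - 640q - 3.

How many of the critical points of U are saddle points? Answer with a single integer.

U separates as a function of p plus a function of q, so ∇U=0 decouples.
∂U/∂p = -6(p - 4)(p - 2) = 0 at p ∈ {2, 4}; ∂U/∂q = -20(q - 4)(q - 2)(q + 1)(q + 4) = 0 at q ∈ {-4, -1, 2, 4}.
The Hessian is diagonal: diag(U_pp, U_qq). Second derivatives: U_pp(2)=12, U_pp(4)=-12; U_qq(-4)=2880, U_qq(-1)=-900, U_qq(2)=720, U_qq(4)=-1600.
Saddle points occur where the two diagonal entries have opposite signs: (2, -1), (2, 4), (4, -4), (4, 2). Count: 4.

4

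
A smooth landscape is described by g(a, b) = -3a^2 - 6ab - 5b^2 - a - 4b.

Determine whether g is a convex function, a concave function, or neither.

concave

g is quadratic, so its Hessian is the constant matrix H = [[-6, -6], [-6, -10]].
det(H) = 24, tr(H) = -16.
det(H) > 0 and tr(H) < 0, so H is negative definite everywhere: concave.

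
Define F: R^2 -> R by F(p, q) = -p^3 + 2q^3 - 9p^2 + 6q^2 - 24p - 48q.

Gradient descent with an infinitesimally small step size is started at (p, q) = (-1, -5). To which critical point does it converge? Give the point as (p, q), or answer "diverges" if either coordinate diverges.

F is separable, so gradient descent decouples: p follows -∂F/∂p, q follows -∂F/∂q.
∂F/∂p = -3(p + 2)(p + 4); at p=-1 this is -9, so p increases.
∂F/∂q = 6(q - 2)(q + 4); at q=-5 this is 42, so q decreases.
The p-coordinate has no critical point in that direction and runs off to infinity.

diverges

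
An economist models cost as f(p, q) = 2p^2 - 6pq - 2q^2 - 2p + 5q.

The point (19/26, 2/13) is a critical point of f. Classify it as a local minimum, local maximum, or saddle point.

The Hessian of f is constant: H = [[4, -6], [-6, -4]].
det(H) = 4·(-4) − (-6)² = -52.
Since det(H) < 0, H is indefinite and the critical point is a saddle point.

saddle point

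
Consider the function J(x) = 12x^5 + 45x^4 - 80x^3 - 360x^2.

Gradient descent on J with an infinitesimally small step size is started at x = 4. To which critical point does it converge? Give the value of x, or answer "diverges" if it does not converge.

2

J'(x) = 60x(x - 2)(x + 2)(x + 3), so J'(4) = 20160.
Gradient descent moves in the -J' direction, i.e. x is decreasing.
The nearest critical point in that direction is x = 2, where J'' = 2400 > 0 (a local minimum). The iterate converges there.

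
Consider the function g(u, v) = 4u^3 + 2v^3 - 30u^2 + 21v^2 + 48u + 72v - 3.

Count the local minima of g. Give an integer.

1

g separates as a function of u plus a function of v, so ∇g=0 decouples.
∂g/∂u = 12(u - 4)(u - 1) = 0 at u ∈ {1, 4}; ∂g/∂v = 6(v + 3)(v + 4) = 0 at v ∈ {-4, -3}.
The Hessian is diagonal: diag(g_uu, g_vv). Second derivatives: g_uu(1)=-36, g_uu(4)=36; g_vv(-4)=-6, g_vv(-3)=6.
Local minima occur where both diagonal entries positive: (4, -3). Count: 1.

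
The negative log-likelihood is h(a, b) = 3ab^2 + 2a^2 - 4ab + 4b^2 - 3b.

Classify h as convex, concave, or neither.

The term 3ab^2 is cubic, so the Hessian is not constant.
∂²h/∂b² = 6a + 8, which takes both signs as a varies (negative for sufficiently negative a). A diagonal entry of the Hessian changing sign means the Hessian is neither positive- nor negative-semidefinite on all of R^2.

neither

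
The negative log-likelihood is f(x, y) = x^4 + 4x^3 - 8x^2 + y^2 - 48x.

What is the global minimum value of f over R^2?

-80

f(x,y) separates as P(x) + Q(y), so its minimum is min P + min Q.
P'(x) = 4(x - 2)(x + 2)(x + 3) vanishes at x ∈ {-3, -2, 2}; Q'(y) = 2y vanishes at y ∈ {0}.
Local minima of P (where P''>0): P(-3)=45, P(2)=-80. Local minima of Q: Q(0)=0.
So the global minimum of f is P(2) + Q(0) = -80 + 0 = -80, attained at (2, 0).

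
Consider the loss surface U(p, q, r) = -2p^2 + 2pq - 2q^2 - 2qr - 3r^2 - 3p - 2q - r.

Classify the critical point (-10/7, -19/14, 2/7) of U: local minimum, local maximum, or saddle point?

local maximum

The Hessian is constant: H = [[-4, 2, 0], [2, -4, -2], [0, -2, -6]].
Leading principal minors: Δ₁ = -4, Δ₂ = 12, Δ₃ = -56.
The minors alternate sign starting negative (−, +, −), so H is negative definite: a local maximum.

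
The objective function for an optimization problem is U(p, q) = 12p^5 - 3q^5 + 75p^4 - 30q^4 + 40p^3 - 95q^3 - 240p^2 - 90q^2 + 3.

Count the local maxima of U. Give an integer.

U separates as a function of p plus a function of q, so ∇U=0 decouples.
∂U/∂p = 60p(p - 1)(p + 2)(p + 4) = 0 at p ∈ {-4, -2, 0, 1}; ∂U/∂q = -15q(q + 1)(q + 3)(q + 4) = 0 at q ∈ {-4, -3, -1, 0}.
The Hessian is diagonal: diag(U_pp, U_qq). Second derivatives: U_pp(-4)=-2400, U_pp(-2)=720, U_pp(0)=-480, U_pp(1)=900; U_qq(-4)=180, U_qq(-3)=-90, U_qq(-1)=90, U_qq(0)=-180.
Local maxima occur where both diagonal entries negative: (-4, -3), (-4, 0), (0, -3), (0, 0). Count: 4.

4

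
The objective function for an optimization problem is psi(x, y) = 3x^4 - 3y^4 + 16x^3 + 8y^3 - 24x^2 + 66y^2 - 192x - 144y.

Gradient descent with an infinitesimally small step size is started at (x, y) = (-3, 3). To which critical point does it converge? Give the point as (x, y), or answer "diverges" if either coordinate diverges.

(-4, 1)

psi is separable, so gradient descent decouples: x follows -∂psi/∂x, y follows -∂psi/∂y.
∂psi/∂x = 12(x - 2)(x + 2)(x + 4); at x=-3 this is 60, so x decreases.
∂psi/∂y = -12(y - 4)(y - 1)(y + 3); at y=3 this is 144, so y decreases.
x converges to its nearest critical value -4 (a local min of the x-part); y converges to 1. The iterate converges to (-4, 1).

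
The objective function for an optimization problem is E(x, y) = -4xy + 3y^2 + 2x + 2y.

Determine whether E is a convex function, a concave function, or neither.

neither

E is quadratic, so its Hessian is the constant matrix H = [[0, -4], [-4, 6]].
det(H) = -16, tr(H) = 6.
det(H) < 0, so H is indefinite: neither convex nor concave.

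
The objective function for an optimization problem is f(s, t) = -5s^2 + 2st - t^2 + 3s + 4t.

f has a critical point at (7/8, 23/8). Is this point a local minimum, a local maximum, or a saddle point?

The Hessian of f is constant: H = [[-10, 2], [2, -2]].
det(H) = (-10)·(-2) − 2² = 16.
det(H) > 0 and tr(H) = -12 < 0, so H is negative definite and the point is a local maximum.

local maximum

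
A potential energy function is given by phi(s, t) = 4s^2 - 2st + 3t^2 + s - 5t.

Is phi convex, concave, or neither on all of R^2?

phi is quadratic, so its Hessian is the constant matrix H = [[8, -2], [-2, 6]].
det(H) = 44, tr(H) = 14.
det(H) > 0 and tr(H) > 0, so H is positive definite everywhere: convex.

convex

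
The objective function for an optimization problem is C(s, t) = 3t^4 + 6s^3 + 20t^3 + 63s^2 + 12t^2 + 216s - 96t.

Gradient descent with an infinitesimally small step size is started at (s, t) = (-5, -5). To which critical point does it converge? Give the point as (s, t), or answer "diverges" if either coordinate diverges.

C is separable, so gradient descent decouples: s follows -∂C/∂s, t follows -∂C/∂t.
∂C/∂s = 18(s + 3)(s + 4); at s=-5 this is 36, so s decreases.
∂C/∂t = 12(t - 1)(t + 2)(t + 4); at t=-5 this is -216, so t increases.
The s-coordinate has no critical point in that direction and runs off to infinity.

diverges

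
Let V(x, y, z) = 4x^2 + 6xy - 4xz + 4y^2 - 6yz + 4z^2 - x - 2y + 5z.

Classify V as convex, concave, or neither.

convex

V is quadratic, so its Hessian is the constant matrix H = [[8, 6, -4], [6, 8, -6], [-4, -6, 8]].
Leading principal minors: 8, 28, 96.
All positive ⇒ H ≻ 0 ⇒ convex.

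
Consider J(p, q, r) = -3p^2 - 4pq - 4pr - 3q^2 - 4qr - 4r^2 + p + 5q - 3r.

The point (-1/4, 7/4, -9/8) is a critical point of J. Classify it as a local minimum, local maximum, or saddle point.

The Hessian is constant: H = [[-6, -4, -4], [-4, -6, -4], [-4, -4, -8]].
Leading principal minors: Δ₁ = -6, Δ₂ = 20, Δ₃ = -96.
The minors alternate sign starting negative (−, +, −), so H is negative definite: a local maximum.

local maximum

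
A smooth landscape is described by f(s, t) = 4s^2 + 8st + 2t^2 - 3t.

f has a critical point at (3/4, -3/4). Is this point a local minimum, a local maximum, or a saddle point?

saddle point

The Hessian of f is constant: H = [[8, 8], [8, 4]].
det(H) = 8·4 − 8² = -32.
Since det(H) < 0, H is indefinite and the critical point is a saddle point.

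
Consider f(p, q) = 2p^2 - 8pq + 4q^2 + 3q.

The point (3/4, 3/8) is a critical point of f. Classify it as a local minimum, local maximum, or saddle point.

The Hessian of f is constant: H = [[4, -8], [-8, 8]].
det(H) = 4·8 − (-8)² = -32.
Since det(H) < 0, H is indefinite and the critical point is a saddle point.

saddle point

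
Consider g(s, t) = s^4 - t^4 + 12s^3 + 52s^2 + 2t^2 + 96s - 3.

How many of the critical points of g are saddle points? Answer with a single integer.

g separates as a function of s plus a function of t, so ∇g=0 decouples.
∂g/∂s = 4(s + 2)(s + 3)(s + 4) = 0 at s ∈ {-4, -3, -2}; ∂g/∂t = -4t(t - 1)(t + 1) = 0 at t ∈ {-1, 0, 1}.
The Hessian is diagonal: diag(g_ss, g_tt). Second derivatives: g_ss(-4)=8, g_ss(-3)=-4, g_ss(-2)=8; g_tt(-1)=-8, g_tt(0)=4, g_tt(1)=-8.
Saddle points occur where the two diagonal entries have opposite signs: (-4, -1), (-4, 1), (-3, 0), (-2, -1), (-2, 1). Count: 5.

5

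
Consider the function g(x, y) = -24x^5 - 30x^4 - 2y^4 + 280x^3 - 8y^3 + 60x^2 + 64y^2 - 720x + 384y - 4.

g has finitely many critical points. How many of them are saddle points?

g separates as a function of x plus a function of y, so ∇g=0 decouples.
∂g/∂x = -120(x - 2)(x - 1)(x + 1)(x + 3) = 0 at x ∈ {-3, -1, 1, 2}; ∂g/∂y = -8(y - 4)(y + 3)(y + 4) = 0 at y ∈ {-4, -3, 4}.
The Hessian is diagonal: diag(g_xx, g_yy). Second derivatives: g_xx(-3)=4800, g_xx(-1)=-1440, g_xx(1)=960, g_xx(2)=-1800; g_yy(-4)=-64, g_yy(-3)=56, g_yy(4)=-448.
Saddle points occur where the two diagonal entries have opposite signs: (-3, -4), (-3, 4), (-1, -3), (1, -4), (1, 4), (2, -3). Count: 6.

6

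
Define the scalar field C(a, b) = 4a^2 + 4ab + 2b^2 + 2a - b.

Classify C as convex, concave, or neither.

C is quadratic, so its Hessian is the constant matrix H = [[8, 4], [4, 4]].
det(H) = 16, tr(H) = 12.
det(H) > 0 and tr(H) > 0, so H is positive definite everywhere: convex.

convex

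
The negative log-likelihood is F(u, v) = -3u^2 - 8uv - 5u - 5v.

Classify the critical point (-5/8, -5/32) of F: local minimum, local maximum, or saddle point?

saddle point

The Hessian of F is constant: H = [[-6, -8], [-8, 0]].
det(H) = (-6)·0 − (-8)² = -64.
Since det(H) < 0, H is indefinite and the critical point is a saddle point.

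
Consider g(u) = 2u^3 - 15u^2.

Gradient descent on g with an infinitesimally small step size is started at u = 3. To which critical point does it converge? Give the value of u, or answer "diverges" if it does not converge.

5

g'(u) = 6u(u - 5), so g'(3) = -36.
Gradient descent moves in the -g' direction, i.e. u is increasing.
The nearest critical point in that direction is u = 5, where g'' = 30 > 0 (a local minimum). The iterate converges there.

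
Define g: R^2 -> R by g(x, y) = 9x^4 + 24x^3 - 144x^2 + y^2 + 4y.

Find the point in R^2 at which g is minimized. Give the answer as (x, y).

g(x,y) separates as P(x) + Q(y), so its minimum is min P + min Q.
P'(x) = 36x(x - 2)(x + 4) vanishes at x ∈ {-4, 0, 2}; Q'(y) = 2y + 4 vanishes at y ∈ {-2}.
Local minima of P (where P''>0): P(-4)=-1536, P(2)=-240. Local minima of Q: Q(-2)=-4.
So the global minimum of g is P(-4) + Q(-2) = -1536 − 4 = -1540, attained at (-4, -2).

(-4, -2)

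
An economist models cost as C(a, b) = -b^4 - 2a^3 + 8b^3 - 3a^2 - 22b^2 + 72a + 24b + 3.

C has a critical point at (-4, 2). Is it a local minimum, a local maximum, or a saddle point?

The mixed partial ∂²C/∂a∂b is 0, so the Hessian at any point is diag(C_aa, C_bb) = diag(-6(2a + 1), 4(-3b^2 + 12b - 11)).
At (-4, 2): H = diag(42, 4).
Both eigenvalues are positive, so H is positive definite: a local minimum.

local minimum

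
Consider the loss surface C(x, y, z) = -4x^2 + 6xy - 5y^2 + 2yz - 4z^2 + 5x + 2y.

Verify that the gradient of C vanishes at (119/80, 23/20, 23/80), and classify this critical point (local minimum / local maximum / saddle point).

∇C = (-8x + 6y + 5, 6x - 10y + 2z + 2, 2y - 8z); substituting (119/80, 23/20, 23/80) gives ∇C = (0, 0, 0), so (119/80, 23/20, 23/80) is indeed a critical point.
The Hessian is constant: H = [[-8, 6, 0], [6, -10, 2], [0, 2, -8]].
Leading principal minors: Δ₁ = -8, Δ₂ = 44, Δ₃ = -320.
The minors alternate sign starting negative (−, +, −), so H is negative definite: a local maximum.

local maximum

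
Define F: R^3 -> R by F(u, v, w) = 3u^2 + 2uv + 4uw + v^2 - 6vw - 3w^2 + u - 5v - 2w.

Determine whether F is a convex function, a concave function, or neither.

F is quadratic, so its Hessian is the constant matrix H = [[6, 2, 4], [2, 2, -6], [4, -6, -6]].
Leading principal minors: 6, 8, -392.
Neither pattern holds ⇒ H is indefinite ⇒ neither convex nor concave.

neither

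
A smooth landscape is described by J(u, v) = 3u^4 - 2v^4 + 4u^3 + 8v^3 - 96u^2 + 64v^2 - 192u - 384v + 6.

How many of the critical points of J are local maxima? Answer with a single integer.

J separates as a function of u plus a function of v, so ∇J=0 decouples.
∂J/∂u = 12(u - 4)(u + 1)(u + 4) = 0 at u ∈ {-4, -1, 4}; ∂J/∂v = -8(v - 4)(v - 3)(v + 4) = 0 at v ∈ {-4, 3, 4}.
The Hessian is diagonal: diag(J_uu, J_vv). Second derivatives: J_uu(-4)=288, J_uu(-1)=-180, J_uu(4)=480; J_vv(-4)=-448, J_vv(3)=56, J_vv(4)=-64.
Local maxima occur where both diagonal entries negative: (-1, -4), (-1, 4). Count: 2.

2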